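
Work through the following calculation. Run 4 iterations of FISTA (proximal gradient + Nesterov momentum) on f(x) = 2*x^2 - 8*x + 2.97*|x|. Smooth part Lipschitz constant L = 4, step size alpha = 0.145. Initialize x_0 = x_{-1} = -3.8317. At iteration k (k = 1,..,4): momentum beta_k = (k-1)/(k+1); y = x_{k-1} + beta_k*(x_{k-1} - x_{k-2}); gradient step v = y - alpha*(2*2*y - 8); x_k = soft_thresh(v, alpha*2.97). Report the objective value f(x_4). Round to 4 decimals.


FISTA on f(x) = 2*x^2 - 8*x + 2.97*|x|
L = 4, alpha = 0.145
Iteration 1: beta = 0.0, y = -3.8317 + 0.0*(-3.8317 + 3.8317) = -3.8317
  grad(y) = -23.3268, v = y - alpha*grad = -0.4493
  prox(v) = soft_thresh(-0.4493, 0.4307) = -0.0187
Iteration 2: beta = 0.3333, y = -0.0187 + 0.3333*(-0.0187 + 3.8317) = 1.2523
  grad(y) = -2.9906, v = y - alpha*grad = 1.686
  prox(v) = soft_thresh(1.686, 0.4307) = 1.2553
Iteration 3: beta = 0.5, y = 1.2553 + 0.5*(1.2553 + 0.0187) = 1.8923
  grad(y) = -0.4307, v = y - alpha*grad = 1.9548
  prox(v) = soft_thresh(1.9548, 0.4307) = 1.5241
Iteration 4: beta = 0.6, y = 1.5241 + 0.6*(1.5241 - 1.2553) = 1.6854
  grad(y) = -1.2584, v = y - alpha*grad = 1.8679
  prox(v) = soft_thresh(1.8679, 0.4307) = 1.4372
f(x_4) = 2*1.4372^2 - 8*1.4372 + 2.97*|1.4372| = -3.098


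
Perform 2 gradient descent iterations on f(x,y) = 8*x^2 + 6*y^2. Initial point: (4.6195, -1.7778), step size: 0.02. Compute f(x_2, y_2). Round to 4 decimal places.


Gradient descent on f(x,y) = 8*x^2 + 6*y^2.
Starting point: (4.6195, -1.7778), alpha = 0.02
Step 1: grad_x = 2*8*4.6195 = 73.912, grad_y = 2*6*-1.7778 = -21.3336
  x_1 = 4.6195 - 0.02*73.912 = 3.1413
  y_1 = -1.7778 - 0.02*-21.3336 = -1.3511
Step 2: grad_x = 2*8*3.1413 = 50.2602, grad_y = 2*6*-1.3511 = -16.2135
  x_2 = 3.1413 - 0.02*50.2602 = 2.1361
  y_2 = -1.3511 - 0.02*-16.2135 = -1.0269
f(2.1361, -1.0269) = 8*2.1361^2 + 6*(-1.0269)^2 = 42.8285


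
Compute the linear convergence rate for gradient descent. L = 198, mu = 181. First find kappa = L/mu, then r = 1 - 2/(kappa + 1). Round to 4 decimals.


Step 1: Compute the condition number.
kappa = L/mu = 198/181 = 1.0939
Step 2: Compute the convergence rate.
r = 1 - 2/(kappa + 1) = 1 - 2*mu/(L + mu) = (L - mu)/(L + mu) = 17/379 = 0.0449


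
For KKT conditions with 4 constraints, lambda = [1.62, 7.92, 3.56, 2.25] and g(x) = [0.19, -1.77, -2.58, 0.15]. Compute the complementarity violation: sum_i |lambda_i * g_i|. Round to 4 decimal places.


KKT complementary slackness check:
lambda_1 * g_1 = 1.62 * 0.19 = 0.3078
lambda_2 * g_2 = 7.92 * -1.77 = -14.0184
lambda_3 * g_3 = 3.56 * -2.58 = -9.1848
lambda_4 * g_4 = 2.25 * 0.15 = 0.3375
Total violation = 0.3078 + 14.0184 + 9.1848 + 0.3375 = 23.8485


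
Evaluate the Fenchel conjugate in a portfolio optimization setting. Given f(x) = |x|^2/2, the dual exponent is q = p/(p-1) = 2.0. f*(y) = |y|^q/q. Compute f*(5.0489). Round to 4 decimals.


The conjugate exponent q satisfies 1/p + 1/q = 1.
p = 2, so q = 2/(2 - 1) = 2.0
|y|^q = 5.0489^2.0 = 25.4914
f*(5.0489) = 25.4914 / 2.0 = 12.7457


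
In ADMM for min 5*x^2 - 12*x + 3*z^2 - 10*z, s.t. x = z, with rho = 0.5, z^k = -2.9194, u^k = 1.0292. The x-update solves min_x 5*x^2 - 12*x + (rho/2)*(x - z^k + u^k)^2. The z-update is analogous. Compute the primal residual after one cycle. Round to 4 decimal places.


ADMM iteration with rho = 0.5, z^k = -2.9194, u^k = 1.0292
Step 1: x-update.
Minimize 5*x^2 - 12*x + (0.5/2)*(x + 2.9194 + 1.0292)^2
FOC: (2*5 + 0.5)*x = 12 + 0.5*(-2.9194 - 1.0292)
x^{k+1} = 0.9548
Step 2: z-update.
Minimize 3*z^2 - 10*z + (0.5/2)*(0.9548 - z + 1.0292)^2
FOC: (2*3 + 0.5)*z = 10 + 0.5*(0.9548 + 1.0292)
z^{k+1} = 1.6911
Step 3: u-update.
u^{k+1} = 1.0292 + 0.9548 - 1.6911 = 0.2929
Step 4: Primal residual = |0.9548 - 1.6911| = 0.7363


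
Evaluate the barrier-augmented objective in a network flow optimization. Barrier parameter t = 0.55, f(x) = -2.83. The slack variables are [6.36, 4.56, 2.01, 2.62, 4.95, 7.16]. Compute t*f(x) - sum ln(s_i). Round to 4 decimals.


Step 1: Compute log-barrier.
ln values: [1.85, 1.5173, 0.6981, 0.9632, 1.5994, 1.9685]
phi = -(1.85 + 1.5173 + 0.6981 + 0.9632 + 1.5994 + 1.9685) = -8.5966
Step 2: Compute augmented objective.
t*f(x) = 0.55*-2.83 = -1.5565
Total = -1.5565 - 8.5966 = -10.1531


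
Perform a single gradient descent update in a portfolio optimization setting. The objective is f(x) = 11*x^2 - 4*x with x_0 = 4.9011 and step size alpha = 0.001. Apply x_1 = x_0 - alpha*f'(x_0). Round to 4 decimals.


We compute the gradient at x_0 and apply the update.
f'(x) = 22*x - 4
f'(4.9011) = 22*4.9011 - 4 = 103.8242
x_1 = 4.9011 - 0.001*103.8242 = 4.7973


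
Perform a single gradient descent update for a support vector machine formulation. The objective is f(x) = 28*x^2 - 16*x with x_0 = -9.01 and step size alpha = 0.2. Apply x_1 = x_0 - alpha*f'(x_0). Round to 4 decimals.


We compute the gradient at x_0 and apply the update.
f'(x) = 56*x - 16
f'(-9.01) = 56*-9.01 - 16 = -520.56
x_1 = -9.01 - 0.2*-520.56 = 95.102


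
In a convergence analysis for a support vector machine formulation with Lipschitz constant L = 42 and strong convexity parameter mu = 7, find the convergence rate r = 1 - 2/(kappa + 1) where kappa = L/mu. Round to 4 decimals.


Step 1: Compute the condition number.
kappa = L/mu = 42/7 = 6.0
Step 2: Compute the convergence rate.
r = 1 - 2/(kappa + 1) = 1 - 2*mu/(L + mu) = (L - mu)/(L + mu) = 35/49 = 0.7143


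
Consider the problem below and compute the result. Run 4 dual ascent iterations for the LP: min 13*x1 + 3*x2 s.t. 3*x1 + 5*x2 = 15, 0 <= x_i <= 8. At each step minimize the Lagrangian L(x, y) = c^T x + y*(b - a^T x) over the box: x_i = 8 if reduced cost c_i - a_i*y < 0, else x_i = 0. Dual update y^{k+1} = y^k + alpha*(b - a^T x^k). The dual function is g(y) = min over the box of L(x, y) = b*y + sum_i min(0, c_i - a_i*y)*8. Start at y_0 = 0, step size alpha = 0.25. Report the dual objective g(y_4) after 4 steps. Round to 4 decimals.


Dual ascent for LP: min 13*x1 + 3*x2, 3*x1 + 5*x2 = 15, 0 <= x_i <= 8
Step 1: y^k = 0.0, reduced costs: (13.0, 3.0)
  x^k = (0.0, 0.0), subgradient = b - a^T x = 15.0
  y^{k+1} = 0.0 + 0.25*15.0 = 3.75
Step 2: y^k = 3.75, reduced costs: (1.75, -15.75)
  x^k = (0.0, 8.0), subgradient = b - a^T x = -25.0
  y^{k+1} = 3.75 + 0.25*-25.0 = -2.5
Step 3: y^k = -2.5, reduced costs: (20.5, 15.5)
  x^k = (0.0, 0.0), subgradient = b - a^T x = 15.0
  y^{k+1} = -2.5 + 0.25*15.0 = 1.25
Step 4: y^k = 1.25, reduced costs: (9.25, -3.25)
  x^k = (0.0, 8.0), subgradient = b - a^T x = -25.0
  y^{k+1} = 1.25 + 0.25*-25.0 = -5.0
Dual objective at y_4 = -5.0: reduced costs (28.0, 28.0), box minimizer x = (0.0, 0.0)
g(y_4) = b*y + (c1 - a1*y)*x1 + (c2 - a2*y)*x2 = 15*(-5.0) + 28.0*0.0 + 28.0*0.0 = -75.0 + 0.0 + 0.0 = -75.0


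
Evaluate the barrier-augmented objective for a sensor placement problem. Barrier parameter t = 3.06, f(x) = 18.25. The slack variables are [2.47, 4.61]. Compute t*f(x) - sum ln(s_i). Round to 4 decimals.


Step 1: Compute log-barrier.
ln values: [0.9042, 1.5282]
phi = -(0.9042 + 1.5282) = -2.4324
Step 2: Compute augmented objective.
t*f(x) = 3.06*18.25 = 55.845
Total = 55.845 - 2.4324 = 53.4126


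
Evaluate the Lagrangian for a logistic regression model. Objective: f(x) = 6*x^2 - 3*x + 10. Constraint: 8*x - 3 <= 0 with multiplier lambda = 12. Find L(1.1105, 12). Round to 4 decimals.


Step 1: Evaluate f(x).
f(1.1105) = 6*1.1105^2 - 3*1.1105 + 10 = 14.0678
Step 2: Evaluate g(x).
g(1.1105) = 8*1.1105 - 3 = 5.884
Step 3: Compute Lagrangian.
L = 14.0678 + 12*5.884 = 84.6758


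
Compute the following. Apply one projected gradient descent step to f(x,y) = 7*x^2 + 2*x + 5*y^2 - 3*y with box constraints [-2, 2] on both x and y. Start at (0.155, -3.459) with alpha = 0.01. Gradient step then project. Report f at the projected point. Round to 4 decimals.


Step 1: Compute gradient at (0.155, -3.459).
grad_x = 2*7*0.155 + 2 = 4.17
grad_y = 2*5*-3.459 - 3 = -37.59
Step 2: Gradient step.
x_raw = 0.155 - 0.01*4.17 = 0.1133
y_raw = -3.459 - 0.01*-37.59 = -3.0831
Step 3: Project onto [-2, 2].
x_proj = clip(0.1133) = 0.1133
y_proj = clip(-3.0831) = -2.0
Step 4: Evaluate f.
f(0.1133, -2.0) = 26.3165


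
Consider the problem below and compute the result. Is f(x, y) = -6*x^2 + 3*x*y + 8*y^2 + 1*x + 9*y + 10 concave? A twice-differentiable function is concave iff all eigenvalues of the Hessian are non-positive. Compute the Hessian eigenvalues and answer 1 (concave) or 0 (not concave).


The Hessian of f(x,y) = -6*x^2 + 3*x*y + 8*y^2 + 1*x + 9*y + 10 is:
H = [[-12, 3], [3, 16]]
Trace = -12 + 16 = 4
Determinant = -12*16 - (3)^2 = -201
Discriminant = (4)^2 - 4*-201 = 820.0
Eigenvalues: lambda_1 = -12.3178, lambda_2 = 16.3178
The function is not concave.

0


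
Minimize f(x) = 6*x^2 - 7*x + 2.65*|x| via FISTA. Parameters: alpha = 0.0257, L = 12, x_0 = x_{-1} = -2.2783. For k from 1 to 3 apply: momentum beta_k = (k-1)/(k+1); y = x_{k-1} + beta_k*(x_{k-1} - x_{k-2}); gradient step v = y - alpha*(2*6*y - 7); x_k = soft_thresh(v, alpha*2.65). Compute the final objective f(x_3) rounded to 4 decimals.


FISTA on f(x) = 6*x^2 - 7*x + 2.65*|x|
L = 12, alpha = 0.0257
Iteration 1: beta = 0.0, y = -2.2783 + 0.0*(-2.2783 + 2.2783) = -2.2783
  grad(y) = -34.3396, v = y - alpha*grad = -1.3958
  prox(v) = soft_thresh(-1.3958, 0.0681) = -1.3277
Iteration 2: beta = 0.3333, y = -1.3277 + 0.3333*(-1.3277 + 2.2783) = -1.0108
  grad(y) = -19.1295, v = y - alpha*grad = -0.5192
  prox(v) = soft_thresh(-0.5192, 0.0681) = -0.4511
Iteration 3: beta = 0.5, y = -0.4511 + 0.5*(-0.4511 + 1.3277) = -0.0128
  grad(y) = -7.153, v = y - alpha*grad = 0.1711
  prox(v) = soft_thresh(0.1711, 0.0681) = 0.103
f(x_3) = 6*0.103^2 - 7*0.103 + 2.65*|0.103| = -0.3843


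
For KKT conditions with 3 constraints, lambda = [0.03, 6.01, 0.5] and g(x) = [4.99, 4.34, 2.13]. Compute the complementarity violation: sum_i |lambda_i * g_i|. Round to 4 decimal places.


KKT complementary slackness check:
lambda_1 * g_1 = 0.03 * 4.99 = 0.1497
lambda_2 * g_2 = 6.01 * 4.34 = 26.0834
lambda_3 * g_3 = 0.5 * 2.13 = 1.065
Total violation = 0.1497 + 26.0834 + 1.065 = 27.2981


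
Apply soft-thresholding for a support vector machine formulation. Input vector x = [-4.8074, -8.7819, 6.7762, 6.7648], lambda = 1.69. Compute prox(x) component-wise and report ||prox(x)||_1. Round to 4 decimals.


Soft-thresholding with lambda = 1.69:
prox(-4.8074) = sign(-4.8074)*max(|-4.8074| - 1.69, 0) = -3.1174
prox(-8.7819) = sign(-8.7819)*max(|-8.7819| - 1.69, 0) = -7.0919
prox(6.7762) = sign(6.7762)*max(|6.7762| - 1.69, 0) = 5.0862
prox(6.7648) = sign(6.7648)*max(|6.7648| - 1.69, 0) = 5.0748
prox(x) = [-3.1174, -7.0919, 5.0862, 5.0748]
||prox(x)||_1 = 3.1174 + 7.0919 + 5.0862 + 5.0748 = 20.3703


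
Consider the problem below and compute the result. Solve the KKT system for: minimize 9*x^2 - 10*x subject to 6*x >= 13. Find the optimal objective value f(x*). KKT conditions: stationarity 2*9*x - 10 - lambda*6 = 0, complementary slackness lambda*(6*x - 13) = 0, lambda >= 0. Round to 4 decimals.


Step 1: Try lambda = 0 (constraint inactive).
x_unc = 10/(2*9) = 0.5556
Check: 6*0.5556 = 3.3336 < 13 -- violated!
Step 2: Constraint must be active: 6*x = 13
x* = 13/6 = 2.1667 (rounded; the exact value 13/6 is used below)
lambda = (2*9*(13/6) - 10)/6 = 4.8333
Step 3: Compute optimal value.
f(x*) = 9*(13/6)^2 - 10*(13/6) = 20.5833


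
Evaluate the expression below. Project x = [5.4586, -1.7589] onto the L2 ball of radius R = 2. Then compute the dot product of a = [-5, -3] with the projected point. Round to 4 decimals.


Step 1: Compute ||x|| (intermediates to 6 decimals).
||x|| = sqrt(5.4586^2 + (-1.7589)^2) = 5.734984
Step 2: Project.
Since ||x|| > R, scale = R/||x|| = 2/5.734984 = 0.348737, proj(x) = scale * x
proj(x) = [1.903616, -0.613394]
Step 3: Dot product.
a^T * proj(x) = -5*1.903616 - 3*(-0.613394) = -7.6779


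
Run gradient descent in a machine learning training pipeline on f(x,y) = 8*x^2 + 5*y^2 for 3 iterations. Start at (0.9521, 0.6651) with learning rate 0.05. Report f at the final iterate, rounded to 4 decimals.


Gradient descent on f(x,y) = 8*x^2 + 5*y^2.
Starting point: (0.9521, 0.6651), alpha = 0.05
Step 1: grad_x = 2*8*0.9521 = 15.2336, grad_y = 2*5*0.6651 = 6.651
  x_1 = 0.9521 - 0.05*15.2336 = 0.1904
  y_1 = 0.6651 - 0.05*6.651 = 0.3326
Step 2: grad_x = 2*8*0.1904 = 3.0467, grad_y = 2*5*0.3326 = 3.3255
  x_2 = 0.1904 - 0.05*3.0467 = 0.0381
  y_2 = 0.3326 - 0.05*3.3255 = 0.1663
Step 3: grad_x = 2*8*0.0381 = 0.6093, grad_y = 2*5*0.1663 = 1.6628
  x_3 = 0.0381 - 0.05*0.6093 = 0.0076
  y_3 = 0.1663 - 0.05*1.6628 = 0.0831
f(0.0076, 0.0831) = 8*0.0076^2 + 5*0.0831^2 = 0.035


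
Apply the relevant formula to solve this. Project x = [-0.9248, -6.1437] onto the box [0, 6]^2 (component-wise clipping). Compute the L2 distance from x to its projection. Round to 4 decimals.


Project each component onto [0, 6].
clip(-0.9248) = 0.0, clip(-6.1437) = 0.0
Projection = [0.0, 0.0]
Squared diffs: [0.8553, 37.745]
Distance = sqrt(38.6003) = 6.2129


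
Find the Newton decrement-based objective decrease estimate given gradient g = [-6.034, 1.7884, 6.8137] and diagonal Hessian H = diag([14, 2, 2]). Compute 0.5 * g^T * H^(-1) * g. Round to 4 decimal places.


Step 1: H is diagonal, so H^(-1) * g = [-0.431, 0.8942, 3.4069].
Step 2: g^T H^(-1) g = sum_i g_i^2 / H_ii
  = (-6.034)^2/14 + (1.7884)^2/2 + (6.8137)^2/2
  = 2.6007 + 1.5992 + 23.2133 = 27.4131
Step 3: Objective decrease = 0.5 * g^T H^(-1) g = 13.7065


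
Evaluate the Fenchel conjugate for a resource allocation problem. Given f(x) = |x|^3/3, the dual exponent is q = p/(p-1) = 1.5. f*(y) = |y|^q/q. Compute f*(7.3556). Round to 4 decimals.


The conjugate exponent q satisfies 1/p + 1/q = 1.
p = 3, so q = 3/(3 - 1) = 1.5
|y|^q = 7.3556^1.5 = 19.9493
f*(7.3556) = 19.9493 / 1.5 = 13.2995


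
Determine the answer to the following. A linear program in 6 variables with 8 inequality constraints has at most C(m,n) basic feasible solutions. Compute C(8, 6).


Each vertex corresponds to some choice of n active constraints out of m, so the number of vertices is at most C(m, n) = m! / (n!(m-n)!).
m = 8, n = 6
Numerator: 8 * 7 * 6 * 5 * 4 * 3
Denominator: 6! = 720
C(8, 6) = 28


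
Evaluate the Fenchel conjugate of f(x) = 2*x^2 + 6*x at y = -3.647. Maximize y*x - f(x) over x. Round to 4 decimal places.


f*(y) = sup_x {y*x - a*x^2 - b*x} = sup_x {(y-b)*x - a*x^2}
FOC: (y - b) - 2a*x = 0 => x* = (y - b)/(2a)
x* = (-3.647 - 6)/(2*2) = -2.4118
f*(-3.647) = (y-b)^2/(4a) = (-3.647 - 6)^2/(4*2)
= 93.0646/8 = 11.6331


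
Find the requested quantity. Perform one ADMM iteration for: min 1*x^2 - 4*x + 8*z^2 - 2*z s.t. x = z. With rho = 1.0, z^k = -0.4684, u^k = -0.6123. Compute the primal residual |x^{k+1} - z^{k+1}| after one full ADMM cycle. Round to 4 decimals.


ADMM iteration with rho = 1.0, z^k = -0.4684, u^k = -0.6123
Step 1: x-update.
Minimize 1*x^2 - 4*x + (1.0/2)*(x + 0.4684 - 0.6123)^2
FOC: (2*1 + 1.0)*x = 4 + 1.0*(-0.4684 + 0.6123)
x^{k+1} = 1.3813
Step 2: z-update.
Minimize 8*z^2 - 2*z + (1.0/2)*(1.3813 - z - 0.6123)^2
FOC: (2*8 + 1.0)*z = 2 + 1.0*(1.3813 - 0.6123)
z^{k+1} = 0.1629
Step 3: u-update.
u^{k+1} = -0.6123 + 1.3813 - 0.1629 = 0.6061
Step 4: Primal residual = |1.3813 - 0.1629| = 1.2184


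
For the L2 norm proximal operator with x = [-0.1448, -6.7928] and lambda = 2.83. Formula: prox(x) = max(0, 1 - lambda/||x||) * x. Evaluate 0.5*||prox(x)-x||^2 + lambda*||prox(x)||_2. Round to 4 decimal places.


Step 1: Compute ||x||.
||x|| = 6.7943
Step 2: Compute scaling factor.
scale = max(0, 1 - 2.83/6.7943) = 0.5835
Step 3: prox(x) = [-0.0845, -3.9634]
||prox(x)|| = 3.9643
Step 4: Proximal objective.
0.5*||prox-x||^2 = 4.0045
lambda*||prox|| = 11.219
Total = 15.2235


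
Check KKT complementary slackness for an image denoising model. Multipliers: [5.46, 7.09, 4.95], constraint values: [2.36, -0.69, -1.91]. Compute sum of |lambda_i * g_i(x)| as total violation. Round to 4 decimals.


KKT complementary slackness check:
lambda_1 * g_1 = 5.46 * 2.36 = 12.8856
lambda_2 * g_2 = 7.09 * -0.69 = -4.8921
lambda_3 * g_3 = 4.95 * -1.91 = -9.4545
Total violation = 12.8856 + 4.8921 + 9.4545 = 27.2322


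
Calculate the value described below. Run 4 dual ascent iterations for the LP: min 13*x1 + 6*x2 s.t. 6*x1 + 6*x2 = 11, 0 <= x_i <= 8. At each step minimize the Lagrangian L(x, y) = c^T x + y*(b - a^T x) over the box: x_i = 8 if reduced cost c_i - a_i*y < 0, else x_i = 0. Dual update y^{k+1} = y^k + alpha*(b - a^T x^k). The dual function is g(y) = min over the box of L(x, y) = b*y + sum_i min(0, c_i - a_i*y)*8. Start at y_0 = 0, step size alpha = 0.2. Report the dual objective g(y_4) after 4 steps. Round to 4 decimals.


Dual ascent for LP: min 13*x1 + 6*x2, 6*x1 + 6*x2 = 11, 0 <= x_i <= 8
Step 1: y^k = 0.0, reduced costs: (13.0, 6.0)
  x^k = (0.0, 0.0), subgradient = b - a^T x = 11.0
  y^{k+1} = 0.0 + 0.2*11.0 = 2.2
Step 2: y^k = 2.2, reduced costs: (-0.2, -7.2)
  x^k = (8.0, 8.0), subgradient = b - a^T x = -85.0
  y^{k+1} = 2.2 + 0.2*-85.0 = -14.8
Step 3: y^k = -14.8, reduced costs: (101.8, 94.8)
  x^k = (0.0, 0.0), subgradient = b - a^T x = 11.0
  y^{k+1} = -14.8 + 0.2*11.0 = -12.6
Step 4: y^k = -12.6, reduced costs: (88.6, 81.6)
  x^k = (0.0, 0.0), subgradient = b - a^T x = 11.0
  y^{k+1} = -12.6 + 0.2*11.0 = -10.4
Dual objective at y_4 = -10.4: reduced costs (75.4, 68.4), box minimizer x = (0.0, 0.0)
g(y_4) = b*y + (c1 - a1*y)*x1 + (c2 - a2*y)*x2 = 11*(-10.4) + 75.4*0.0 + 68.4*0.0 = -114.4 + 0.0 + 0.0 = -114.4


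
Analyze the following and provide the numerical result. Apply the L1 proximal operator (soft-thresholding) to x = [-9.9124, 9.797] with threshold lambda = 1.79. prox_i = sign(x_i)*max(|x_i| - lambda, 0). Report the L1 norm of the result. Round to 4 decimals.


Soft-thresholding with lambda = 1.79:
prox(-9.9124) = sign(-9.9124)*max(|-9.9124| - 1.79, 0) = -8.1224
prox(9.797) = sign(9.797)*max(|9.797| - 1.79, 0) = 8.007
prox(x) = [-8.1224, 8.007]
||prox(x)||_1 = 8.1224 + 8.007 = 16.1294


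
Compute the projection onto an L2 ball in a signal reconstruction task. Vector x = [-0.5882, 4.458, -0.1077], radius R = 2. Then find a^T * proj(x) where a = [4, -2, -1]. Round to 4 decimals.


Step 1: Compute ||x|| (intermediates to 6 decimals).
||x|| = sqrt((-0.5882)^2 + 4.458^2 + (-0.1077)^2) = 4.497926
Step 2: Project.
Since ||x|| > R, scale = R/||x|| = 2/4.497926 = 0.444649, proj(x) = scale * x
proj(x) = [-0.261543, 1.982245, -0.047889]
Step 3: Dot product.
a^T * proj(x) = 4*(-0.261543) - 2*1.982245 - 1*(-0.047889) = -4.9628


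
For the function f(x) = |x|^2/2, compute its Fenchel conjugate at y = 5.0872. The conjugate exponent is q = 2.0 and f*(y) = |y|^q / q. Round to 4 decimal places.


The conjugate exponent q satisfies 1/p + 1/q = 1.
p = 2, so q = 2/(2 - 1) = 2.0
|y|^q = 5.0872^2.0 = 25.8796
f*(5.0872) = 25.8796 / 2.0 = 12.9398


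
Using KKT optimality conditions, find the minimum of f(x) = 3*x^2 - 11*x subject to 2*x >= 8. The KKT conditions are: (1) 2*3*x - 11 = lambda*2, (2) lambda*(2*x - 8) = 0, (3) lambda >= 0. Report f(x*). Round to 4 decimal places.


Step 1: Try lambda = 0 (constraint inactive).
x_unc = 11/(2*3) = 1.8333
Check: 2*1.8333 = 3.6666 < 8 -- violated!
Step 2: Constraint must be active: 2*x = 8
x* = 8/2 = 4.0
lambda = (2*3*4.0 - 11)/2 = 6.5
Step 3: Compute optimal value.
f(x*) = 3*4.0^2 - 11*4.0 = 4.0


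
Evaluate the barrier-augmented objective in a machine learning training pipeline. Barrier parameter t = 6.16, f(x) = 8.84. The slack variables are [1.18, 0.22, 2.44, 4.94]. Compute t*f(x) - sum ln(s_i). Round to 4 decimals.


Step 1: Compute log-barrier.
ln values: [0.1655, -1.5141, 0.892, 1.5974]
phi = -(0.1655 - 1.5141 + 0.892 + 1.5974) = -1.1408
Step 2: Compute augmented objective.
t*f(x) = 6.16*8.84 = 54.4544
Total = 54.4544 - 1.1408 = 53.3136


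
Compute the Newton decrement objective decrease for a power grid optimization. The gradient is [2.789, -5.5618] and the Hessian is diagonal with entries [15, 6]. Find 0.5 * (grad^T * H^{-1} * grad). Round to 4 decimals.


Step 1: H is diagonal, so H^(-1) * g = [0.1859, -0.927].
Step 2: g^T H^(-1) g = sum_i g_i^2 / H_ii
  = (2.789)^2/15 + (-5.5618)^2/6
  = 0.5186 + 5.1556 = 5.6742
Step 3: Objective decrease = 0.5 * g^T H^(-1) g = 2.8371


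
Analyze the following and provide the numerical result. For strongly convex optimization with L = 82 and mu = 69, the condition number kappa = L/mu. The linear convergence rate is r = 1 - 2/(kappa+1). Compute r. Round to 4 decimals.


Step 1: Compute the condition number.
kappa = L/mu = 82/69 = 1.1884
Step 2: Compute the convergence rate.
r = 1 - 2/(kappa + 1) = 1 - 2*mu/(L + mu) = (L - mu)/(L + mu) = 13/151 = 0.0861


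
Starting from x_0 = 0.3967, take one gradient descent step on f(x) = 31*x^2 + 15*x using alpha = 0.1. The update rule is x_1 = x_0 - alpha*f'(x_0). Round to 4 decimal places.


We compute the gradient at x_0 and apply the update.
f'(x) = 62*x + 15
f'(0.3967) = 62*0.3967 + 15 = 39.5954
x_1 = 0.3967 - 0.1*39.5954 = -3.5628


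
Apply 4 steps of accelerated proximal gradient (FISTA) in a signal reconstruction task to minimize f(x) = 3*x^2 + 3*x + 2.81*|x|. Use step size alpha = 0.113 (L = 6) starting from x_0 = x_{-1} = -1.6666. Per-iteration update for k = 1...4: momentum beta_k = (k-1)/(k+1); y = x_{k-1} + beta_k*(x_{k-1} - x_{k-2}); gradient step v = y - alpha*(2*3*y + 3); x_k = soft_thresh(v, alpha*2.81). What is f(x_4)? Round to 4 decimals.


FISTA on f(x) = 3*x^2 + 3*x + 2.81*|x|
L = 6, alpha = 0.113
Iteration 1: beta = 0.0, y = -1.6666 + 0.0*(-1.6666 + 1.6666) = -1.6666
  grad(y) = -6.9996, v = y - alpha*grad = -0.8756
  prox(v) = soft_thresh(-0.8756, 0.3175) = -0.5581
Iteration 2: beta = 0.3333, y = -0.5581 + 0.3333*(-0.5581 + 1.6666) = -0.1886
  grad(y) = 1.8683, v = y - alpha*grad = -0.3997
  prox(v) = soft_thresh(-0.3997, 0.3175) = -0.0822
Iteration 3: beta = 0.5, y = -0.0822 + 0.5*(-0.0822 + 0.5581) = 0.1557
  grad(y) = 3.9345, v = y - alpha*grad = -0.2888
  prox(v) = soft_thresh(-0.2888, 0.3175) = 0.0
Iteration 4: beta = 0.6, y = 0.0 + 0.6*(0.0 + 0.0822) = 0.0493
  grad(y) = 3.2959, v = y - alpha*grad = -0.3231
  prox(v) = soft_thresh(-0.3231, 0.3175) = -0.0056
f(x_4) = 3*(-0.0056)^2 + 3*(-0.0056) + 2.81*|-0.0056| = -0.001


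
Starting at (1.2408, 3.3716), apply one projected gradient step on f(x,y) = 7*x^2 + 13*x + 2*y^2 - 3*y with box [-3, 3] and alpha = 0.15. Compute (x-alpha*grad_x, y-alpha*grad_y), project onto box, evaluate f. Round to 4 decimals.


Step 1: Compute gradient at (1.2408, 3.3716).
grad_x = 2*7*1.2408 + 13 = 30.3712
grad_y = 2*2*3.3716 - 3 = 10.4864
Step 2: Gradient step.
x_raw = 1.2408 - 0.15*30.3712 = -3.3149
y_raw = 3.3716 - 0.15*10.4864 = 1.7986
Step 3: Project onto [-3, 3].
x_proj = clip(-3.3149) = -3.0
y_proj = clip(1.7986) = 1.7986
Step 4: Evaluate f.
f(-3.0, 1.7986) = 25.0743


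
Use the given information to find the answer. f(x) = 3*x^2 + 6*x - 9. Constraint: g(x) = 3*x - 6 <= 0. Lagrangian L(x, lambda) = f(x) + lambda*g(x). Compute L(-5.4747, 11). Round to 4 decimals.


Step 1: Evaluate f(x).
f(-5.4747) = 3*(-5.4747)^2 + 6*(-5.4747) - 9 = 48.0688
Step 2: Evaluate g(x).
g(-5.4747) = 3*-5.4747 - 6 = -22.4241
Step 3: Compute Lagrangian.
L = 48.0688 + 11*-22.4241 = -198.5963


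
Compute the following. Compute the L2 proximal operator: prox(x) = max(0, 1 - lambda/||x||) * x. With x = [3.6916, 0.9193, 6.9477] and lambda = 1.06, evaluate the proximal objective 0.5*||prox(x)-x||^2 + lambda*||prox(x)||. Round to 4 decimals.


Step 1: Compute ||x||.
||x|| = 7.9211
Step 2: Compute scaling factor.
scale = max(0, 1 - 1.06/7.9211) = 0.8662
Step 3: prox(x) = [3.1976, 0.7963, 6.018]
||prox(x)|| = 6.8611
Step 4: Proximal objective.
0.5*||prox-x||^2 = 0.5618
lambda*||prox|| = 7.2728
Total = 7.8345


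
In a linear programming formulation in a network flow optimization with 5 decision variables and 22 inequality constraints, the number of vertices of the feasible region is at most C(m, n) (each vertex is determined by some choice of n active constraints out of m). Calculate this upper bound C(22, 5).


Each vertex corresponds to some choice of n active constraints out of m, so the number of vertices is at most C(m, n) = m! / (n!(m-n)!).
m = 22, n = 5
Numerator: 22 * 21 * 20 * 19 * 18
Denominator: 5! = 120
C(22, 5) = 26334


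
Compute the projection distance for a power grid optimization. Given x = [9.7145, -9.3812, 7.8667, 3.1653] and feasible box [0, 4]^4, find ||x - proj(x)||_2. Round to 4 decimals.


Project each component onto [0, 4].
clip(9.7145) = 4.0, clip(-9.3812) = 0.0, clip(7.8667) = 4.0, clip(3.1653) = 3.1653
Projection = [4.0, 0.0, 4.0, 3.1653]
Squared diffs: [32.6555, 88.0069, 14.9514, 0.0]
Distance = sqrt(135.6138) = 11.6453


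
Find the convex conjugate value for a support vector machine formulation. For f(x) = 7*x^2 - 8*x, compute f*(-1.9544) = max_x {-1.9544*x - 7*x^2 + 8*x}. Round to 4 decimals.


f*(y) = sup_x {y*x - a*x^2 - b*x} = sup_x {(y-b)*x - a*x^2}
FOC: (y - b) - 2a*x = 0 => x* = (y - b)/(2a)
x* = (-1.9544 + 8)/(2*7) = 0.4318
f*(-1.9544) = (y-b)^2/(4a) = (-1.9544 + 8)^2/(4*7)
= 36.5493/28 = 1.3053


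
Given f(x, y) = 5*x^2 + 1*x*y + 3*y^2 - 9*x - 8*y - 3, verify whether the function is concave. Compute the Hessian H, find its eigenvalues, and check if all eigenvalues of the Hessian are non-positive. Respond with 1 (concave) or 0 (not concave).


The Hessian of f(x,y) = 5*x^2 + 1*x*y + 3*y^2 - 9*x - 8*y - 3 is:
H = [[10, 1], [1, 6]]
Trace = 10 + 6 = 16
Determinant = 10*6 - (1)^2 = 59
Discriminant = (16)^2 - 4*59 = 20.0
Eigenvalues: lambda_1 = 5.7639, lambda_2 = 10.2361
The function is not concave.

0


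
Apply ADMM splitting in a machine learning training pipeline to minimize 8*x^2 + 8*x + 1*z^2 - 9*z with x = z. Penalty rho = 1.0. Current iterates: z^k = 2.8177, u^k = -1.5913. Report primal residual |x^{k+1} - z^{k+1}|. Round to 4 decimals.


ADMM iteration with rho = 1.0, z^k = 2.8177, u^k = -1.5913
Step 1: x-update.
Minimize 8*x^2 + 8*x + (1.0/2)*(x - 2.8177 - 1.5913)^2
FOC: (2*8 + 1.0)*x = -8 + 1.0*(2.8177 + 1.5913)
x^{k+1} = -0.2112
Step 2: z-update.
Minimize 1*z^2 - 9*z + (1.0/2)*(-0.2112 - z - 1.5913)^2
FOC: (2*1 + 1.0)*z = 9 + 1.0*(-0.2112 - 1.5913)
z^{k+1} = 2.3992
Step 3: u-update.
u^{k+1} = -1.5913 - 0.2112 - 2.3992 = -4.2017
Step 4: Primal residual = |-0.2112 - 2.3992| = 2.6104


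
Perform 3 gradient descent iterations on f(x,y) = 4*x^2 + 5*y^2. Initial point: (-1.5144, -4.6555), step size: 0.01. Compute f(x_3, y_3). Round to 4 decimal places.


Gradient descent on f(x,y) = 4*x^2 + 5*y^2.
Starting point: (-1.5144, -4.6555), alpha = 0.01
Step 1: grad_x = 2*4*-1.5144 = -12.1152, grad_y = 2*5*-4.6555 = -46.555
  x_1 = -1.5144 - 0.01*-12.1152 = -1.3932
  y_1 = -4.6555 - 0.01*-46.555 = -4.19
Step 2: grad_x = 2*4*-1.3932 = -11.146, grad_y = 2*5*-4.19 = -41.8995
  x_2 = -1.3932 - 0.01*-11.146 = -1.2818
  y_2 = -4.19 - 0.01*-41.8995 = -3.771
Step 3: grad_x = 2*4*-1.2818 = -10.2543, grad_y = 2*5*-3.771 = -37.7096
  x_3 = -1.2818 - 0.01*-10.2543 = -1.1792
  y_3 = -3.771 - 0.01*-37.7096 = -3.3939
f(-1.1792, -3.3939) = 4*(-1.1792)^2 + 5*(-3.3939)^2 = 63.1539


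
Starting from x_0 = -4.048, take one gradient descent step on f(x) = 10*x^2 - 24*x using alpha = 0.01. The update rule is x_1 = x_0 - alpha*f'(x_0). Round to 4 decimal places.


We compute the gradient at x_0 and apply the update.
f'(x) = 20*x - 24
f'(-4.048) = 20*-4.048 - 24 = -104.96
x_1 = -4.048 - 0.01*-104.96 = -2.9984


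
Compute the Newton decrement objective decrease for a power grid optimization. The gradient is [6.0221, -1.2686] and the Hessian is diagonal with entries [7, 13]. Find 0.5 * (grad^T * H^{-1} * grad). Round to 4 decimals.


Step 1: H is diagonal, so H^(-1) * g = [0.8603, -0.0976].
Step 2: g^T H^(-1) g = sum_i g_i^2 / H_ii
  = (6.0221)^2/7 + (-1.2686)^2/13
  = 5.1808 + 0.1238 = 5.3046
Step 3: Objective decrease = 0.5 * g^T H^(-1) g = 2.6523


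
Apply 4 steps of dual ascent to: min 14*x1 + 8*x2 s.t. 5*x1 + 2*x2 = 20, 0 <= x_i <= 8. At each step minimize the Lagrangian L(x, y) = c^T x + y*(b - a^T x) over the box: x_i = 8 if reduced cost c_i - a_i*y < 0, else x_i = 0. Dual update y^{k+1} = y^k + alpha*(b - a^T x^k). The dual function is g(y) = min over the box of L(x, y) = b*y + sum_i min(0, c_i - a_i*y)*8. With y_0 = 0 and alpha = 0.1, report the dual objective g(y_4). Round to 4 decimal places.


Dual ascent for LP: min 14*x1 + 8*x2, 5*x1 + 2*x2 = 20, 0 <= x_i <= 8
Step 1: y^k = 0.0, reduced costs: (14.0, 8.0)
  x^k = (0.0, 0.0), subgradient = b - a^T x = 20.0
  y^{k+1} = 0.0 + 0.1*20.0 = 2.0
Step 2: y^k = 2.0, reduced costs: (4.0, 4.0)
  x^k = (0.0, 0.0), subgradient = b - a^T x = 20.0
  y^{k+1} = 2.0 + 0.1*20.0 = 4.0
Step 3: y^k = 4.0, reduced costs: (-6.0, 0.0)
  x^k = (8.0, 0.0), subgradient = b - a^T x = -20.0
  y^{k+1} = 4.0 + 0.1*-20.0 = 2.0
Step 4: y^k = 2.0, reduced costs: (4.0, 4.0)
  x^k = (0.0, 0.0), subgradient = b - a^T x = 20.0
  y^{k+1} = 2.0 + 0.1*20.0 = 4.0
Dual objective at y_4 = 4.0: reduced costs (-6.0, 0.0), box minimizer x = (8.0, 0.0)
g(y_4) = b*y + (c1 - a1*y)*x1 + (c2 - a2*y)*x2 = 20*4.0 + (-6.0)*8.0 + 0.0*0.0 = 80.0 - 48.0 + 0.0 = 32.0


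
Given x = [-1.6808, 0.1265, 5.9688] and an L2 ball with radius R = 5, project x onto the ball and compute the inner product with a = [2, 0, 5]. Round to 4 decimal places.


Step 1: Compute ||x|| (intermediates to 6 decimals).
||x|| = sqrt((-1.6808)^2 + 0.1265^2 + 5.9688^2) = 6.202231
Step 2: Project.
Since ||x|| > R, scale = R/||x|| = 5/6.202231 = 0.806162, proj(x) = scale * x
proj(x) = [-1.354997, 0.101979, 4.81182]
Step 3: Dot product.
a^T * proj(x) = 2*(-1.354997) + 0*0.101979 + 5*4.81182 = 21.3491


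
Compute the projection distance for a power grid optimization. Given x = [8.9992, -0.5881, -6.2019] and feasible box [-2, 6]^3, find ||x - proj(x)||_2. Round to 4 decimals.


Project each component onto [-2, 6].
clip(8.9992) = 6.0, clip(-0.5881) = -0.5881, clip(-6.2019) = -2.0
Projection = [6.0, -0.5881, -2.0]
Squared diffs: [8.9952, 0.0, 17.656]
Distance = sqrt(26.6512) = 5.1625


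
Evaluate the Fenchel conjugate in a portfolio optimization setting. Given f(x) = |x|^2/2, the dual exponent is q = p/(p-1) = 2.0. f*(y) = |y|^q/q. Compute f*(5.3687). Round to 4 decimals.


The conjugate exponent q satisfies 1/p + 1/q = 1.
p = 2, so q = 2/(2 - 1) = 2.0
|y|^q = 5.3687^2.0 = 28.8229
f*(5.3687) = 28.8229 / 2.0 = 14.4115


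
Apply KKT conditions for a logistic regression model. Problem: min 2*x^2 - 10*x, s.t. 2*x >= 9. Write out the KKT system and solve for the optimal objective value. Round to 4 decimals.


Step 1: Try lambda = 0 (constraint inactive).
x_unc = 10/(2*2) = 2.5
Check: 2*2.5 = 5.0 < 9 -- violated!
Step 2: Constraint must be active: 2*x = 9
x* = 9/2 = 4.5
lambda = (2*2*4.5 - 10)/2 = 4.0
Step 3: Compute optimal value.
f(x*) = 2*4.5^2 - 10*4.5 = -4.5


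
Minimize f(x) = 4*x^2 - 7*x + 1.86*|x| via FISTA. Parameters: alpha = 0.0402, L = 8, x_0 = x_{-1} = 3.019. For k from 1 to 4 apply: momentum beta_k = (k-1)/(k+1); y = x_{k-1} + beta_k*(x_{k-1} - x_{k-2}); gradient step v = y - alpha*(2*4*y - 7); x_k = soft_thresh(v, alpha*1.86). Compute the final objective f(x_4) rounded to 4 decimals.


FISTA on f(x) = 4*x^2 - 7*x + 1.86*|x|
L = 8, alpha = 0.0402
Iteration 1: beta = 0.0, y = 3.019 + 0.0*(3.019 - 3.019) = 3.019
  grad(y) = 17.152, v = y - alpha*grad = 2.3295
  prox(v) = soft_thresh(2.3295, 0.0748) = 2.2547
Iteration 2: beta = 0.3333, y = 2.2547 + 0.3333*(2.2547 - 3.019) = 2.0
  grad(y) = 8.9997, v = y - alpha*grad = 1.6382
  prox(v) = soft_thresh(1.6382, 0.0748) = 1.5634
Iteration 3: beta = 0.5, y = 1.5634 + 0.5*(1.5634 - 2.2547) = 1.2177
  grad(y) = 2.7419, v = y - alpha*grad = 1.1075
  prox(v) = soft_thresh(1.1075, 0.0748) = 1.0327
Iteration 4: beta = 0.6, y = 1.0327 + 0.6*(1.0327 - 1.5634) = 0.7143
  grad(y) = -1.2852, v = y - alpha*grad = 0.766
  prox(v) = soft_thresh(0.766, 0.0748) = 0.6912
f(x_4) = 4*0.6912^2 - 7*0.6912 + 1.86*|0.6912| = -1.6417


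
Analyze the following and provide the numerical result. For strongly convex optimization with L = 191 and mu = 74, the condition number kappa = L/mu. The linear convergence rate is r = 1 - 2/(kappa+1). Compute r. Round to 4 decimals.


Step 1: Compute the condition number.
kappa = L/mu = 191/74 = 2.5811
Step 2: Compute the convergence rate.
r = 1 - 2/(kappa + 1) = 1 - 2*mu/(L + mu) = (L - mu)/(L + mu) = 117/265 = 0.4415


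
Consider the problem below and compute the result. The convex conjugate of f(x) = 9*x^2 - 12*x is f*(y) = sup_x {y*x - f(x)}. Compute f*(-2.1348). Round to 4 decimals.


f*(y) = sup_x {y*x - a*x^2 - b*x} = sup_x {(y-b)*x - a*x^2}
FOC: (y - b) - 2a*x = 0 => x* = (y - b)/(2a)
x* = (-2.1348 + 12)/(2*9) = 0.5481
f*(-2.1348) = (y-b)^2/(4a) = (-2.1348 + 12)^2/(4*9)
= 97.3222/36 = 2.7034


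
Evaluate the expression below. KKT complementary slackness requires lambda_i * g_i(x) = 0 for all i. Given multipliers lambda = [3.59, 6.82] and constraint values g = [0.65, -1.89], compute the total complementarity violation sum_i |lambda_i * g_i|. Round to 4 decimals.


KKT complementary slackness check:
lambda_1 * g_1 = 3.59 * 0.65 = 2.3335
lambda_2 * g_2 = 6.82 * -1.89 = -12.8898
Total violation = 2.3335 + 12.8898 = 15.2233


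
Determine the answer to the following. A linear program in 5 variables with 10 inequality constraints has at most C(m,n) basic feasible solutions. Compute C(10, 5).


Each vertex corresponds to some choice of n active constraints out of m, so the number of vertices is at most C(m, n) = m! / (n!(m-n)!).
m = 10, n = 5
Numerator: 10 * 9 * 8 * 7 * 6
Denominator: 5! = 120
C(10, 5) = 252


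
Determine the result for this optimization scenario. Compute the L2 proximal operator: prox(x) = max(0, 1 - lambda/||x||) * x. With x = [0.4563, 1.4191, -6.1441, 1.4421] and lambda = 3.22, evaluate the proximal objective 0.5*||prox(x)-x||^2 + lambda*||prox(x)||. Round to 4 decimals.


Step 1: Compute ||x||.
||x|| = 6.4847
Step 2: Compute scaling factor.
scale = max(0, 1 - 3.22/6.4847) = 0.5034
Step 3: prox(x) = [0.2297, 0.7144, -3.0932, 0.726]
||prox(x)|| = 3.2647
Step 4: Proximal objective.
0.5*||prox-x||^2 = 5.1842
lambda*||prox|| = 10.5123
Total = 15.6966


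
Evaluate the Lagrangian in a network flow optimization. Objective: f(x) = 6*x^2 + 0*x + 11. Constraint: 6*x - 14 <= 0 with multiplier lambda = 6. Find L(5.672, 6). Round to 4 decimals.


Step 1: Evaluate f(x).
f(5.672) = 6*5.672^2 + 0*5.672 + 11 = 204.0295
Step 2: Evaluate g(x).
g(5.672) = 6*5.672 - 14 = 20.032
Step 3: Compute Lagrangian.
L = 204.0295 + 6*20.032 = 324.2215


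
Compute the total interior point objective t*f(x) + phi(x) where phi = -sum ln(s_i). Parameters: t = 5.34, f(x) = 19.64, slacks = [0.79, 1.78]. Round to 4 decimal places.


Step 1: Compute log-barrier.
ln values: [-0.2357, 0.5766]
phi = -(-0.2357 + 0.5766) = -0.3409
Step 2: Compute augmented objective.
t*f(x) = 5.34*19.64 = 104.8776
Total = 104.8776 - 0.3409 = 104.5367


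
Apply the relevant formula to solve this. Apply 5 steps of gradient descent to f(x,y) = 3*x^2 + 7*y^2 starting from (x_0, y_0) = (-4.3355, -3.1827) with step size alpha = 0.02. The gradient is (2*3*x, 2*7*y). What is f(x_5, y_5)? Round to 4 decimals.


Gradient descent on f(x,y) = 3*x^2 + 7*y^2.
Starting point: (-4.3355, -3.1827), alpha = 0.02
Step 1: grad_x = 2*3*-4.3355 = -26.013, grad_y = 2*7*-3.1827 = -44.5578
  x_1 = -4.3355 - 0.02*-26.013 = -3.8152
  y_1 = -3.1827 - 0.02*-44.5578 = -2.2915
Step 2: grad_x = 2*3*-3.8152 = -22.8914, grad_y = 2*7*-2.2915 = -32.0816
  x_2 = -3.8152 - 0.02*-22.8914 = -3.3574
  y_2 = -2.2915 - 0.02*-32.0816 = -1.6499
Step 3: grad_x = 2*3*-3.3574 = -20.1445, grad_y = 2*7*-1.6499 = -23.0988
  x_3 = -3.3574 - 0.02*-20.1445 = -2.9545
  y_3 = -1.6499 - 0.02*-23.0988 = -1.1879
Step 4: grad_x = 2*3*-2.9545 = -17.7271, grad_y = 2*7*-1.1879 = -16.6311
  x_4 = -2.9545 - 0.02*-17.7271 = -2.6
  y_4 = -1.1879 - 0.02*-16.6311 = -0.8553
Step 5: grad_x = 2*3*-2.6 = -15.5999, grad_y = 2*7*-0.8553 = -11.9744
  x_5 = -2.6 - 0.02*-15.5999 = -2.288
  y_5 = -0.8553 - 0.02*-11.9744 = -0.6158
f(-2.288, -0.6158) = 3*(-2.288)^2 + 7*(-0.6158)^2 = 18.3593


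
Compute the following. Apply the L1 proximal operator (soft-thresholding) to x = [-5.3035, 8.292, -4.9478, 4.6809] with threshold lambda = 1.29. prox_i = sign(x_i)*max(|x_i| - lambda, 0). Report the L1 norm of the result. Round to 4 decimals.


Soft-thresholding with lambda = 1.29:
prox(-5.3035) = sign(-5.3035)*max(|-5.3035| - 1.29, 0) = -4.0135
prox(8.292) = sign(8.292)*max(|8.292| - 1.29, 0) = 7.002
prox(-4.9478) = sign(-4.9478)*max(|-4.9478| - 1.29, 0) = -3.6578
prox(4.6809) = sign(4.6809)*max(|4.6809| - 1.29, 0) = 3.3909
prox(x) = [-4.0135, 7.002, -3.6578, 3.3909]
||prox(x)||_1 = 4.0135 + 7.002 + 3.6578 + 3.3909 = 18.0642


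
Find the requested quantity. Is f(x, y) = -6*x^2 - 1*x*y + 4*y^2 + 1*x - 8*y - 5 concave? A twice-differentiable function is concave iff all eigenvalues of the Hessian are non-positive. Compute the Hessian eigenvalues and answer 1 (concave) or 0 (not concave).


The Hessian of f(x,y) = -6*x^2 - 1*x*y + 4*y^2 + 1*x - 8*y - 5 is:
H = [[-12, -1], [-1, 8]]
Trace = -12 + 8 = -4
Determinant = -12*8 - (-1)^2 = -97
Discriminant = (-4)^2 - 4*-97 = 404.0
Eigenvalues: lambda_1 = -12.0499, lambda_2 = 8.0499
The function is not concave.

0


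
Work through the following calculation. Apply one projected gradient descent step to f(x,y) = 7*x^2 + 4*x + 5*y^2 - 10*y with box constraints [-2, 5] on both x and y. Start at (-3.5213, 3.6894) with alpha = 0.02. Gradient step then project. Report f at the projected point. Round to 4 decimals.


Step 1: Compute gradient at (-3.5213, 3.6894).
grad_x = 2*7*-3.5213 + 4 = -45.2982
grad_y = 2*5*3.6894 - 10 = 26.894
Step 2: Gradient step.
x_raw = -3.5213 - 0.02*-45.2982 = -2.6153
y_raw = 3.6894 - 0.02*26.894 = 3.1515
Step 3: Project onto [-2, 5].
x_proj = clip(-2.6153) = -2.0
y_proj = clip(3.1515) = 3.1515
Step 4: Evaluate f.
f(-2.0, 3.1515) = 38.1452


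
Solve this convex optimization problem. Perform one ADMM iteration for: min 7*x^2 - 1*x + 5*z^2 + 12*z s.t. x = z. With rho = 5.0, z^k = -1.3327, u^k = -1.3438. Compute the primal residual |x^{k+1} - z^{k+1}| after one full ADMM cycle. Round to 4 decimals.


ADMM iteration with rho = 5.0, z^k = -1.3327, u^k = -1.3438
Step 1: x-update.
Minimize 7*x^2 - 1*x + (5.0/2)*(x + 1.3327 - 1.3438)^2
FOC: (2*7 + 5.0)*x = 1 + 5.0*(-1.3327 + 1.3438)
x^{k+1} = 0.0556
Step 2: z-update.
Minimize 5*z^2 + 12*z + (5.0/2)*(0.0556 - z - 1.3438)^2
FOC: (2*5 + 5.0)*z = -12 + 5.0*(0.0556 - 1.3438)
z^{k+1} = -1.2294
Step 3: u-update.
u^{k+1} = -1.3438 + 0.0556 + 1.2294 = -0.0588
Step 4: Primal residual = |0.0556 + 1.2294| = 1.285


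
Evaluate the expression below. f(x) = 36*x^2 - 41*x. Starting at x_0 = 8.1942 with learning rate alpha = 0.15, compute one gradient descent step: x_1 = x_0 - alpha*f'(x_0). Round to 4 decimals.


We compute the gradient at x_0 and apply the update.
f'(x) = 72*x - 41
f'(8.1942) = 72*8.1942 - 41 = 548.9824
x_1 = 8.1942 - 0.15*548.9824 = -74.1532


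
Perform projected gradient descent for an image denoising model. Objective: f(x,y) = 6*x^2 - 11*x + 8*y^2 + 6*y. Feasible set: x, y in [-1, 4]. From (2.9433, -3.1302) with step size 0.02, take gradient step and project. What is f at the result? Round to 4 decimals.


Step 1: Compute gradient at (2.9433, -3.1302).
grad_x = 2*6*2.9433 - 11 = 24.3196
grad_y = 2*8*-3.1302 + 6 = -44.0832
Step 2: Gradient step.
x_raw = 2.9433 - 0.02*24.3196 = 2.4569
y_raw = -3.1302 - 0.02*-44.0832 = -2.2485
Step 3: Project onto [-1, 4].
x_proj = clip(2.4569) = 2.4569
y_proj = clip(-2.2485) = -1.0
Step 4: Evaluate f.
f(2.4569, -1.0) = 11.1924


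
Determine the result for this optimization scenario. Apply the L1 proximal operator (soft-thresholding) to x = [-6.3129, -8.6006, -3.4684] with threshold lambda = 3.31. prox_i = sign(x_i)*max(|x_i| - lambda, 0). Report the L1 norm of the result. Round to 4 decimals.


Soft-thresholding with lambda = 3.31:
prox(-6.3129) = sign(-6.3129)*max(|-6.3129| - 3.31, 0) = -3.0029
prox(-8.6006) = sign(-8.6006)*max(|-8.6006| - 3.31, 0) = -5.2906
prox(-3.4684) = sign(-3.4684)*max(|-3.4684| - 3.31, 0) = -0.1584
prox(x) = [-3.0029, -5.2906, -0.1584]
||prox(x)||_1 = 3.0029 + 5.2906 + 0.1584 = 8.4519
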